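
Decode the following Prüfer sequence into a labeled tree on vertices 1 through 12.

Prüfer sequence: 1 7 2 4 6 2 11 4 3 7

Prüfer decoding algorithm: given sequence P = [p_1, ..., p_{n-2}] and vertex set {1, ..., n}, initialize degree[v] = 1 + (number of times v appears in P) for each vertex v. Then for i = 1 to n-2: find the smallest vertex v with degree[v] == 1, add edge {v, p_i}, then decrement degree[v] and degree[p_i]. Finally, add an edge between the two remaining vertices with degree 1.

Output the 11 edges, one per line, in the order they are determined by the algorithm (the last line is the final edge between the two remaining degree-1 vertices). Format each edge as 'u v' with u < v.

Answer: 1 5
1 7
2 8
4 9
6 10
2 6
2 11
4 11
3 4
3 7
7 12

Derivation:
Initial degrees: {1:2, 2:3, 3:2, 4:3, 5:1, 6:2, 7:3, 8:1, 9:1, 10:1, 11:2, 12:1}
Step 1: smallest deg-1 vertex = 5, p_1 = 1. Add edge {1,5}. Now deg[5]=0, deg[1]=1.
Step 2: smallest deg-1 vertex = 1, p_2 = 7. Add edge {1,7}. Now deg[1]=0, deg[7]=2.
Step 3: smallest deg-1 vertex = 8, p_3 = 2. Add edge {2,8}. Now deg[8]=0, deg[2]=2.
Step 4: smallest deg-1 vertex = 9, p_4 = 4. Add edge {4,9}. Now deg[9]=0, deg[4]=2.
Step 5: smallest deg-1 vertex = 10, p_5 = 6. Add edge {6,10}. Now deg[10]=0, deg[6]=1.
Step 6: smallest deg-1 vertex = 6, p_6 = 2. Add edge {2,6}. Now deg[6]=0, deg[2]=1.
Step 7: smallest deg-1 vertex = 2, p_7 = 11. Add edge {2,11}. Now deg[2]=0, deg[11]=1.
Step 8: smallest deg-1 vertex = 11, p_8 = 4. Add edge {4,11}. Now deg[11]=0, deg[4]=1.
Step 9: smallest deg-1 vertex = 4, p_9 = 3. Add edge {3,4}. Now deg[4]=0, deg[3]=1.
Step 10: smallest deg-1 vertex = 3, p_10 = 7. Add edge {3,7}. Now deg[3]=0, deg[7]=1.
Final: two remaining deg-1 vertices are 7, 12. Add edge {7,12}.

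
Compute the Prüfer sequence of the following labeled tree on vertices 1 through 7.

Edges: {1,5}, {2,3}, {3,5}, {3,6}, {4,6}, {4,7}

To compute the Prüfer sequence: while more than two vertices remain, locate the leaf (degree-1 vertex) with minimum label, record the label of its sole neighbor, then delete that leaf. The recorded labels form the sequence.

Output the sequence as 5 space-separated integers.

Step 1: leaves = {1,2,7}. Remove smallest leaf 1, emit neighbor 5.
Step 2: leaves = {2,5,7}. Remove smallest leaf 2, emit neighbor 3.
Step 3: leaves = {5,7}. Remove smallest leaf 5, emit neighbor 3.
Step 4: leaves = {3,7}. Remove smallest leaf 3, emit neighbor 6.
Step 5: leaves = {6,7}. Remove smallest leaf 6, emit neighbor 4.
Done: 2 vertices remain (4, 7). Sequence = [5 3 3 6 4]

Answer: 5 3 3 6 4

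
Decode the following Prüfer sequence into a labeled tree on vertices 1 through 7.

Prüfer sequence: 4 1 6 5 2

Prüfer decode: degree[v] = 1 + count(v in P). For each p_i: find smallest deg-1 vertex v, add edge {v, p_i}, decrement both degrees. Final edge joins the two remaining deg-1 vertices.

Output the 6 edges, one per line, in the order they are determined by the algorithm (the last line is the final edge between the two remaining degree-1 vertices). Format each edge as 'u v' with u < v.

Initial degrees: {1:2, 2:2, 3:1, 4:2, 5:2, 6:2, 7:1}
Step 1: smallest deg-1 vertex = 3, p_1 = 4. Add edge {3,4}. Now deg[3]=0, deg[4]=1.
Step 2: smallest deg-1 vertex = 4, p_2 = 1. Add edge {1,4}. Now deg[4]=0, deg[1]=1.
Step 3: smallest deg-1 vertex = 1, p_3 = 6. Add edge {1,6}. Now deg[1]=0, deg[6]=1.
Step 4: smallest deg-1 vertex = 6, p_4 = 5. Add edge {5,6}. Now deg[6]=0, deg[5]=1.
Step 5: smallest deg-1 vertex = 5, p_5 = 2. Add edge {2,5}. Now deg[5]=0, deg[2]=1.
Final: two remaining deg-1 vertices are 2, 7. Add edge {2,7}.

Answer: 3 4
1 4
1 6
5 6
2 5
2 7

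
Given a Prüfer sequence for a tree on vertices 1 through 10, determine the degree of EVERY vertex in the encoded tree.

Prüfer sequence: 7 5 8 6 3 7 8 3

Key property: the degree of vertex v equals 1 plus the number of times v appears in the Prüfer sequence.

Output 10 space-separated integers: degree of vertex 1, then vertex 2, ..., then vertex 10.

Answer: 1 1 3 1 2 2 3 3 1 1

Derivation:
p_1 = 7: count[7] becomes 1
p_2 = 5: count[5] becomes 1
p_3 = 8: count[8] becomes 1
p_4 = 6: count[6] becomes 1
p_5 = 3: count[3] becomes 1
p_6 = 7: count[7] becomes 2
p_7 = 8: count[8] becomes 2
p_8 = 3: count[3] becomes 2
Degrees (1 + count): deg[1]=1+0=1, deg[2]=1+0=1, deg[3]=1+2=3, deg[4]=1+0=1, deg[5]=1+1=2, deg[6]=1+1=2, deg[7]=1+2=3, deg[8]=1+2=3, deg[9]=1+0=1, deg[10]=1+0=1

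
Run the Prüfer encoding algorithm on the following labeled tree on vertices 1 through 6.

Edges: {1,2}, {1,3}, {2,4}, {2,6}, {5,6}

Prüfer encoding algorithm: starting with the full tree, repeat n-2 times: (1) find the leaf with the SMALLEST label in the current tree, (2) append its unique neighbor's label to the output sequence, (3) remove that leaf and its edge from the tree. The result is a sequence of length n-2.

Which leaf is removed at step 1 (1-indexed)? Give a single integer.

Answer: 3

Derivation:
Step 1: current leaves = {3,4,5}. Remove leaf 3 (neighbor: 1).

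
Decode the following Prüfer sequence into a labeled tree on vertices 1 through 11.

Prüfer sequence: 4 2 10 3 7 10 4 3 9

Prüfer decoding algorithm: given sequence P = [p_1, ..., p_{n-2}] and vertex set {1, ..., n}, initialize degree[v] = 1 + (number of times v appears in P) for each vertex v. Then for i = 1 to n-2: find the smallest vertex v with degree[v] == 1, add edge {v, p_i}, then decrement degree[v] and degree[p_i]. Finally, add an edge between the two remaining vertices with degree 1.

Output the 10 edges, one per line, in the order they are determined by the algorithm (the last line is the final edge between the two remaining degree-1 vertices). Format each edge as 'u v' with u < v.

Answer: 1 4
2 5
2 10
3 6
7 8
7 10
4 10
3 4
3 9
9 11

Derivation:
Initial degrees: {1:1, 2:2, 3:3, 4:3, 5:1, 6:1, 7:2, 8:1, 9:2, 10:3, 11:1}
Step 1: smallest deg-1 vertex = 1, p_1 = 4. Add edge {1,4}. Now deg[1]=0, deg[4]=2.
Step 2: smallest deg-1 vertex = 5, p_2 = 2. Add edge {2,5}. Now deg[5]=0, deg[2]=1.
Step 3: smallest deg-1 vertex = 2, p_3 = 10. Add edge {2,10}. Now deg[2]=0, deg[10]=2.
Step 4: smallest deg-1 vertex = 6, p_4 = 3. Add edge {3,6}. Now deg[6]=0, deg[3]=2.
Step 5: smallest deg-1 vertex = 8, p_5 = 7. Add edge {7,8}. Now deg[8]=0, deg[7]=1.
Step 6: smallest deg-1 vertex = 7, p_6 = 10. Add edge {7,10}. Now deg[7]=0, deg[10]=1.
Step 7: smallest deg-1 vertex = 10, p_7 = 4. Add edge {4,10}. Now deg[10]=0, deg[4]=1.
Step 8: smallest deg-1 vertex = 4, p_8 = 3. Add edge {3,4}. Now deg[4]=0, deg[3]=1.
Step 9: smallest deg-1 vertex = 3, p_9 = 9. Add edge {3,9}. Now deg[3]=0, deg[9]=1.
Final: two remaining deg-1 vertices are 9, 11. Add edge {9,11}.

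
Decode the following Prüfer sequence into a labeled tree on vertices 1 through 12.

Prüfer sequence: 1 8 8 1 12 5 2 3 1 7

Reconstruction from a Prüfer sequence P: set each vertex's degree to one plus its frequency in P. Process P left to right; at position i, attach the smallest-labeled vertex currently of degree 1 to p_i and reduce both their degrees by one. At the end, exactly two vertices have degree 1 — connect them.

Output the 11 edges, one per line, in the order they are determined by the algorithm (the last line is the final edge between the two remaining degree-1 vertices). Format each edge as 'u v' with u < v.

Initial degrees: {1:4, 2:2, 3:2, 4:1, 5:2, 6:1, 7:2, 8:3, 9:1, 10:1, 11:1, 12:2}
Step 1: smallest deg-1 vertex = 4, p_1 = 1. Add edge {1,4}. Now deg[4]=0, deg[1]=3.
Step 2: smallest deg-1 vertex = 6, p_2 = 8. Add edge {6,8}. Now deg[6]=0, deg[8]=2.
Step 3: smallest deg-1 vertex = 9, p_3 = 8. Add edge {8,9}. Now deg[9]=0, deg[8]=1.
Step 4: smallest deg-1 vertex = 8, p_4 = 1. Add edge {1,8}. Now deg[8]=0, deg[1]=2.
Step 5: smallest deg-1 vertex = 10, p_5 = 12. Add edge {10,12}. Now deg[10]=0, deg[12]=1.
Step 6: smallest deg-1 vertex = 11, p_6 = 5. Add edge {5,11}. Now deg[11]=0, deg[5]=1.
Step 7: smallest deg-1 vertex = 5, p_7 = 2. Add edge {2,5}. Now deg[5]=0, deg[2]=1.
Step 8: smallest deg-1 vertex = 2, p_8 = 3. Add edge {2,3}. Now deg[2]=0, deg[3]=1.
Step 9: smallest deg-1 vertex = 3, p_9 = 1. Add edge {1,3}. Now deg[3]=0, deg[1]=1.
Step 10: smallest deg-1 vertex = 1, p_10 = 7. Add edge {1,7}. Now deg[1]=0, deg[7]=1.
Final: two remaining deg-1 vertices are 7, 12. Add edge {7,12}.

Answer: 1 4
6 8
8 9
1 8
10 12
5 11
2 5
2 3
1 3
1 7
7 12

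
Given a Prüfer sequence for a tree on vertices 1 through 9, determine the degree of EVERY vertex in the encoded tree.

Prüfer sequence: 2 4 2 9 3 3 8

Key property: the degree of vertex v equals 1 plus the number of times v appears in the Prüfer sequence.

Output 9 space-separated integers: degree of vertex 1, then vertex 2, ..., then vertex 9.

Answer: 1 3 3 2 1 1 1 2 2

Derivation:
p_1 = 2: count[2] becomes 1
p_2 = 4: count[4] becomes 1
p_3 = 2: count[2] becomes 2
p_4 = 9: count[9] becomes 1
p_5 = 3: count[3] becomes 1
p_6 = 3: count[3] becomes 2
p_7 = 8: count[8] becomes 1
Degrees (1 + count): deg[1]=1+0=1, deg[2]=1+2=3, deg[3]=1+2=3, deg[4]=1+1=2, deg[5]=1+0=1, deg[6]=1+0=1, deg[7]=1+0=1, deg[8]=1+1=2, deg[9]=1+1=2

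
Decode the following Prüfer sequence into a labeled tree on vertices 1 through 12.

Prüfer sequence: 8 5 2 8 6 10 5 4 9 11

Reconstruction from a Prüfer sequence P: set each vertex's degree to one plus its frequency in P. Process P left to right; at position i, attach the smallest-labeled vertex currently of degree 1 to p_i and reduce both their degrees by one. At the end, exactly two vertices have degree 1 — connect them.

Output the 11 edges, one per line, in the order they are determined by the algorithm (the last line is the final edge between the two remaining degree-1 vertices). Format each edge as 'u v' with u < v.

Initial degrees: {1:1, 2:2, 3:1, 4:2, 5:3, 6:2, 7:1, 8:3, 9:2, 10:2, 11:2, 12:1}
Step 1: smallest deg-1 vertex = 1, p_1 = 8. Add edge {1,8}. Now deg[1]=0, deg[8]=2.
Step 2: smallest deg-1 vertex = 3, p_2 = 5. Add edge {3,5}. Now deg[3]=0, deg[5]=2.
Step 3: smallest deg-1 vertex = 7, p_3 = 2. Add edge {2,7}. Now deg[7]=0, deg[2]=1.
Step 4: smallest deg-1 vertex = 2, p_4 = 8. Add edge {2,8}. Now deg[2]=0, deg[8]=1.
Step 5: smallest deg-1 vertex = 8, p_5 = 6. Add edge {6,8}. Now deg[8]=0, deg[6]=1.
Step 6: smallest deg-1 vertex = 6, p_6 = 10. Add edge {6,10}. Now deg[6]=0, deg[10]=1.
Step 7: smallest deg-1 vertex = 10, p_7 = 5. Add edge {5,10}. Now deg[10]=0, deg[5]=1.
Step 8: smallest deg-1 vertex = 5, p_8 = 4. Add edge {4,5}. Now deg[5]=0, deg[4]=1.
Step 9: smallest deg-1 vertex = 4, p_9 = 9. Add edge {4,9}. Now deg[4]=0, deg[9]=1.
Step 10: smallest deg-1 vertex = 9, p_10 = 11. Add edge {9,11}. Now deg[9]=0, deg[11]=1.
Final: two remaining deg-1 vertices are 11, 12. Add edge {11,12}.

Answer: 1 8
3 5
2 7
2 8
6 8
6 10
5 10
4 5
4 9
9 11
11 12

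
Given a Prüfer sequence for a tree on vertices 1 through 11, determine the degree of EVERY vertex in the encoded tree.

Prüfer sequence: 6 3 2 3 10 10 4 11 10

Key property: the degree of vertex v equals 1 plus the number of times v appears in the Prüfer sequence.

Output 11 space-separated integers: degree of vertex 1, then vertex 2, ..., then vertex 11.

p_1 = 6: count[6] becomes 1
p_2 = 3: count[3] becomes 1
p_3 = 2: count[2] becomes 1
p_4 = 3: count[3] becomes 2
p_5 = 10: count[10] becomes 1
p_6 = 10: count[10] becomes 2
p_7 = 4: count[4] becomes 1
p_8 = 11: count[11] becomes 1
p_9 = 10: count[10] becomes 3
Degrees (1 + count): deg[1]=1+0=1, deg[2]=1+1=2, deg[3]=1+2=3, deg[4]=1+1=2, deg[5]=1+0=1, deg[6]=1+1=2, deg[7]=1+0=1, deg[8]=1+0=1, deg[9]=1+0=1, deg[10]=1+3=4, deg[11]=1+1=2

Answer: 1 2 3 2 1 2 1 1 1 4 2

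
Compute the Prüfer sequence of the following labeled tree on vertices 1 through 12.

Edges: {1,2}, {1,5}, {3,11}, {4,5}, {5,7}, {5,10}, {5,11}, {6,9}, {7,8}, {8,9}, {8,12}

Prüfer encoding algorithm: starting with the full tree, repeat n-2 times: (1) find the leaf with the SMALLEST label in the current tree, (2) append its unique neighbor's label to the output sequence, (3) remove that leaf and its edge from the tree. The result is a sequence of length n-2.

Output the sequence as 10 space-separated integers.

Answer: 1 5 11 5 9 8 5 5 7 8

Derivation:
Step 1: leaves = {2,3,4,6,10,12}. Remove smallest leaf 2, emit neighbor 1.
Step 2: leaves = {1,3,4,6,10,12}. Remove smallest leaf 1, emit neighbor 5.
Step 3: leaves = {3,4,6,10,12}. Remove smallest leaf 3, emit neighbor 11.
Step 4: leaves = {4,6,10,11,12}. Remove smallest leaf 4, emit neighbor 5.
Step 5: leaves = {6,10,11,12}. Remove smallest leaf 6, emit neighbor 9.
Step 6: leaves = {9,10,11,12}. Remove smallest leaf 9, emit neighbor 8.
Step 7: leaves = {10,11,12}. Remove smallest leaf 10, emit neighbor 5.
Step 8: leaves = {11,12}. Remove smallest leaf 11, emit neighbor 5.
Step 9: leaves = {5,12}. Remove smallest leaf 5, emit neighbor 7.
Step 10: leaves = {7,12}. Remove smallest leaf 7, emit neighbor 8.
Done: 2 vertices remain (8, 12). Sequence = [1 5 11 5 9 8 5 5 7 8]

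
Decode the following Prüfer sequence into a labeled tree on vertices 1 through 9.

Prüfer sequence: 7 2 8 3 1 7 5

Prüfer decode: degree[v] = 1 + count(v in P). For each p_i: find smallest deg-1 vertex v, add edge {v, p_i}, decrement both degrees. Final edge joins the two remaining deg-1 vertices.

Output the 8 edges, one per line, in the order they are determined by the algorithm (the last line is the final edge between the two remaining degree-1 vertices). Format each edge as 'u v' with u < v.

Initial degrees: {1:2, 2:2, 3:2, 4:1, 5:2, 6:1, 7:3, 8:2, 9:1}
Step 1: smallest deg-1 vertex = 4, p_1 = 7. Add edge {4,7}. Now deg[4]=0, deg[7]=2.
Step 2: smallest deg-1 vertex = 6, p_2 = 2. Add edge {2,6}. Now deg[6]=0, deg[2]=1.
Step 3: smallest deg-1 vertex = 2, p_3 = 8. Add edge {2,8}. Now deg[2]=0, deg[8]=1.
Step 4: smallest deg-1 vertex = 8, p_4 = 3. Add edge {3,8}. Now deg[8]=0, deg[3]=1.
Step 5: smallest deg-1 vertex = 3, p_5 = 1. Add edge {1,3}. Now deg[3]=0, deg[1]=1.
Step 6: smallest deg-1 vertex = 1, p_6 = 7. Add edge {1,7}. Now deg[1]=0, deg[7]=1.
Step 7: smallest deg-1 vertex = 7, p_7 = 5. Add edge {5,7}. Now deg[7]=0, deg[5]=1.
Final: two remaining deg-1 vertices are 5, 9. Add edge {5,9}.

Answer: 4 7
2 6
2 8
3 8
1 3
1 7
5 7
5 9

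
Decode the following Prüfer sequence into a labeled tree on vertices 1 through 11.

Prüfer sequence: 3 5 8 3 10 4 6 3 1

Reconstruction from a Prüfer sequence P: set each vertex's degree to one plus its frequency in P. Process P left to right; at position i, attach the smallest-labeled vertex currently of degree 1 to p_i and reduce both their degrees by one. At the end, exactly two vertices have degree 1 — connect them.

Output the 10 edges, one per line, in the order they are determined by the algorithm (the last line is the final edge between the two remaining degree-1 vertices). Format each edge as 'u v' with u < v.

Answer: 2 3
5 7
5 8
3 8
9 10
4 10
4 6
3 6
1 3
1 11

Derivation:
Initial degrees: {1:2, 2:1, 3:4, 4:2, 5:2, 6:2, 7:1, 8:2, 9:1, 10:2, 11:1}
Step 1: smallest deg-1 vertex = 2, p_1 = 3. Add edge {2,3}. Now deg[2]=0, deg[3]=3.
Step 2: smallest deg-1 vertex = 7, p_2 = 5. Add edge {5,7}. Now deg[7]=0, deg[5]=1.
Step 3: smallest deg-1 vertex = 5, p_3 = 8. Add edge {5,8}. Now deg[5]=0, deg[8]=1.
Step 4: smallest deg-1 vertex = 8, p_4 = 3. Add edge {3,8}. Now deg[8]=0, deg[3]=2.
Step 5: smallest deg-1 vertex = 9, p_5 = 10. Add edge {9,10}. Now deg[9]=0, deg[10]=1.
Step 6: smallest deg-1 vertex = 10, p_6 = 4. Add edge {4,10}. Now deg[10]=0, deg[4]=1.
Step 7: smallest deg-1 vertex = 4, p_7 = 6. Add edge {4,6}. Now deg[4]=0, deg[6]=1.
Step 8: smallest deg-1 vertex = 6, p_8 = 3. Add edge {3,6}. Now deg[6]=0, deg[3]=1.
Step 9: smallest deg-1 vertex = 3, p_9 = 1. Add edge {1,3}. Now deg[3]=0, deg[1]=1.
Final: two remaining deg-1 vertices are 1, 11. Add edge {1,11}.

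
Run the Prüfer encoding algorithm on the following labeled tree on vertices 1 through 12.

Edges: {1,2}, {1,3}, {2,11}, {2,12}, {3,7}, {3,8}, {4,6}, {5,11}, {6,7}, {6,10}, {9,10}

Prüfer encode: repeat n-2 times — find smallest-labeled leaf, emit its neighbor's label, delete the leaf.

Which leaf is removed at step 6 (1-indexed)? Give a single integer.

Answer: 6

Derivation:
Step 1: current leaves = {4,5,8,9,12}. Remove leaf 4 (neighbor: 6).
Step 2: current leaves = {5,8,9,12}. Remove leaf 5 (neighbor: 11).
Step 3: current leaves = {8,9,11,12}. Remove leaf 8 (neighbor: 3).
Step 4: current leaves = {9,11,12}. Remove leaf 9 (neighbor: 10).
Step 5: current leaves = {10,11,12}. Remove leaf 10 (neighbor: 6).
Step 6: current leaves = {6,11,12}. Remove leaf 6 (neighbor: 7).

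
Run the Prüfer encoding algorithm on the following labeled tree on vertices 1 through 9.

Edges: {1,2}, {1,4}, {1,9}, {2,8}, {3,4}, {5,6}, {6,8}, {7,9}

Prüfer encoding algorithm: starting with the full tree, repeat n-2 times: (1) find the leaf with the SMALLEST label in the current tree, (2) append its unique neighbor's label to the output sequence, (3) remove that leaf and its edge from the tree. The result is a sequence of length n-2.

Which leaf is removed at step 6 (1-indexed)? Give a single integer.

Step 1: current leaves = {3,5,7}. Remove leaf 3 (neighbor: 4).
Step 2: current leaves = {4,5,7}. Remove leaf 4 (neighbor: 1).
Step 3: current leaves = {5,7}. Remove leaf 5 (neighbor: 6).
Step 4: current leaves = {6,7}. Remove leaf 6 (neighbor: 8).
Step 5: current leaves = {7,8}. Remove leaf 7 (neighbor: 9).
Step 6: current leaves = {8,9}. Remove leaf 8 (neighbor: 2).

Answer: 8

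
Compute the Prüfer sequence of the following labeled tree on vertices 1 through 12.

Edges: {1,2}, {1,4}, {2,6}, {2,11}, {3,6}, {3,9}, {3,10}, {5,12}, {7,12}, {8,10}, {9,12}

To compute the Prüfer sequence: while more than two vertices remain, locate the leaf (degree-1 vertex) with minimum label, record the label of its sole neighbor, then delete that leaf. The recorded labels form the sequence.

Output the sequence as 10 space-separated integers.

Step 1: leaves = {4,5,7,8,11}. Remove smallest leaf 4, emit neighbor 1.
Step 2: leaves = {1,5,7,8,11}. Remove smallest leaf 1, emit neighbor 2.
Step 3: leaves = {5,7,8,11}. Remove smallest leaf 5, emit neighbor 12.
Step 4: leaves = {7,8,11}. Remove smallest leaf 7, emit neighbor 12.
Step 5: leaves = {8,11,12}. Remove smallest leaf 8, emit neighbor 10.
Step 6: leaves = {10,11,12}. Remove smallest leaf 10, emit neighbor 3.
Step 7: leaves = {11,12}. Remove smallest leaf 11, emit neighbor 2.
Step 8: leaves = {2,12}. Remove smallest leaf 2, emit neighbor 6.
Step 9: leaves = {6,12}. Remove smallest leaf 6, emit neighbor 3.
Step 10: leaves = {3,12}. Remove smallest leaf 3, emit neighbor 9.
Done: 2 vertices remain (9, 12). Sequence = [1 2 12 12 10 3 2 6 3 9]

Answer: 1 2 12 12 10 3 2 6 3 9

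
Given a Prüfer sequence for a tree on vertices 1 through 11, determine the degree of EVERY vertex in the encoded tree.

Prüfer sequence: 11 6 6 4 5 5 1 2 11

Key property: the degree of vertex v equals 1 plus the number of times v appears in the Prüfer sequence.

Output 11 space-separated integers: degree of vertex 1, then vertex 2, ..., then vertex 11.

p_1 = 11: count[11] becomes 1
p_2 = 6: count[6] becomes 1
p_3 = 6: count[6] becomes 2
p_4 = 4: count[4] becomes 1
p_5 = 5: count[5] becomes 1
p_6 = 5: count[5] becomes 2
p_7 = 1: count[1] becomes 1
p_8 = 2: count[2] becomes 1
p_9 = 11: count[11] becomes 2
Degrees (1 + count): deg[1]=1+1=2, deg[2]=1+1=2, deg[3]=1+0=1, deg[4]=1+1=2, deg[5]=1+2=3, deg[6]=1+2=3, deg[7]=1+0=1, deg[8]=1+0=1, deg[9]=1+0=1, deg[10]=1+0=1, deg[11]=1+2=3

Answer: 2 2 1 2 3 3 1 1 1 1 3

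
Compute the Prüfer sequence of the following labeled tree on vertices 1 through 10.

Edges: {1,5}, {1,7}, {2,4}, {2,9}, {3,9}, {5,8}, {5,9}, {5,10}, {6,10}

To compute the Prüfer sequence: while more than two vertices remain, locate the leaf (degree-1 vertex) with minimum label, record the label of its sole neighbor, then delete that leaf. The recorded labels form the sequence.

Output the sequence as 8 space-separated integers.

Step 1: leaves = {3,4,6,7,8}. Remove smallest leaf 3, emit neighbor 9.
Step 2: leaves = {4,6,7,8}. Remove smallest leaf 4, emit neighbor 2.
Step 3: leaves = {2,6,7,8}. Remove smallest leaf 2, emit neighbor 9.
Step 4: leaves = {6,7,8,9}. Remove smallest leaf 6, emit neighbor 10.
Step 5: leaves = {7,8,9,10}. Remove smallest leaf 7, emit neighbor 1.
Step 6: leaves = {1,8,9,10}. Remove smallest leaf 1, emit neighbor 5.
Step 7: leaves = {8,9,10}. Remove smallest leaf 8, emit neighbor 5.
Step 8: leaves = {9,10}. Remove smallest leaf 9, emit neighbor 5.
Done: 2 vertices remain (5, 10). Sequence = [9 2 9 10 1 5 5 5]

Answer: 9 2 9 10 1 5 5 5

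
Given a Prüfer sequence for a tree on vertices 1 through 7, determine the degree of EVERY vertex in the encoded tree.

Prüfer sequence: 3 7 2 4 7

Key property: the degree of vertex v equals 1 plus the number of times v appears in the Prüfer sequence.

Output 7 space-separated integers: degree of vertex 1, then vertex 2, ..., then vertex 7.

p_1 = 3: count[3] becomes 1
p_2 = 7: count[7] becomes 1
p_3 = 2: count[2] becomes 1
p_4 = 4: count[4] becomes 1
p_5 = 7: count[7] becomes 2
Degrees (1 + count): deg[1]=1+0=1, deg[2]=1+1=2, deg[3]=1+1=2, deg[4]=1+1=2, deg[5]=1+0=1, deg[6]=1+0=1, deg[7]=1+2=3

Answer: 1 2 2 2 1 1 3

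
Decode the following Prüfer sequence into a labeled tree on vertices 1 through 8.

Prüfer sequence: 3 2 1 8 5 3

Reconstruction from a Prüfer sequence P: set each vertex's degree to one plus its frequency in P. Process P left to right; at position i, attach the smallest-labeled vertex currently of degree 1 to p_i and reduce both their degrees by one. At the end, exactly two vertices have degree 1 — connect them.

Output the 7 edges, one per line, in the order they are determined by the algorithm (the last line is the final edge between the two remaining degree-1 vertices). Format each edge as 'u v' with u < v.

Initial degrees: {1:2, 2:2, 3:3, 4:1, 5:2, 6:1, 7:1, 8:2}
Step 1: smallest deg-1 vertex = 4, p_1 = 3. Add edge {3,4}. Now deg[4]=0, deg[3]=2.
Step 2: smallest deg-1 vertex = 6, p_2 = 2. Add edge {2,6}. Now deg[6]=0, deg[2]=1.
Step 3: smallest deg-1 vertex = 2, p_3 = 1. Add edge {1,2}. Now deg[2]=0, deg[1]=1.
Step 4: smallest deg-1 vertex = 1, p_4 = 8. Add edge {1,8}. Now deg[1]=0, deg[8]=1.
Step 5: smallest deg-1 vertex = 7, p_5 = 5. Add edge {5,7}. Now deg[7]=0, deg[5]=1.
Step 6: smallest deg-1 vertex = 5, p_6 = 3. Add edge {3,5}. Now deg[5]=0, deg[3]=1.
Final: two remaining deg-1 vertices are 3, 8. Add edge {3,8}.

Answer: 3 4
2 6
1 2
1 8
5 7
3 5
3 8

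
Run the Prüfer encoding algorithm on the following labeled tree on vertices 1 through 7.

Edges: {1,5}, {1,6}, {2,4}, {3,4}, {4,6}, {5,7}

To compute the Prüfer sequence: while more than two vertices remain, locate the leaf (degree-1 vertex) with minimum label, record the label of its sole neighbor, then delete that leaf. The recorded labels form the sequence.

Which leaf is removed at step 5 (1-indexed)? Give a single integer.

Step 1: current leaves = {2,3,7}. Remove leaf 2 (neighbor: 4).
Step 2: current leaves = {3,7}. Remove leaf 3 (neighbor: 4).
Step 3: current leaves = {4,7}. Remove leaf 4 (neighbor: 6).
Step 4: current leaves = {6,7}. Remove leaf 6 (neighbor: 1).
Step 5: current leaves = {1,7}. Remove leaf 1 (neighbor: 5).

Answer: 1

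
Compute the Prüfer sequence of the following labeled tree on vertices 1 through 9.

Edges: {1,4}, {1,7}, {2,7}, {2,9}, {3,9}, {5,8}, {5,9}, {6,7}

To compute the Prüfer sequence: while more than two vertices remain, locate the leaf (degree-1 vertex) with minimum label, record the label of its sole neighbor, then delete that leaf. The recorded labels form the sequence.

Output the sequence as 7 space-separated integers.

Answer: 9 1 7 7 2 9 5

Derivation:
Step 1: leaves = {3,4,6,8}. Remove smallest leaf 3, emit neighbor 9.
Step 2: leaves = {4,6,8}. Remove smallest leaf 4, emit neighbor 1.
Step 3: leaves = {1,6,8}. Remove smallest leaf 1, emit neighbor 7.
Step 4: leaves = {6,8}. Remove smallest leaf 6, emit neighbor 7.
Step 5: leaves = {7,8}. Remove smallest leaf 7, emit neighbor 2.
Step 6: leaves = {2,8}. Remove smallest leaf 2, emit neighbor 9.
Step 7: leaves = {8,9}. Remove smallest leaf 8, emit neighbor 5.
Done: 2 vertices remain (5, 9). Sequence = [9 1 7 7 2 9 5]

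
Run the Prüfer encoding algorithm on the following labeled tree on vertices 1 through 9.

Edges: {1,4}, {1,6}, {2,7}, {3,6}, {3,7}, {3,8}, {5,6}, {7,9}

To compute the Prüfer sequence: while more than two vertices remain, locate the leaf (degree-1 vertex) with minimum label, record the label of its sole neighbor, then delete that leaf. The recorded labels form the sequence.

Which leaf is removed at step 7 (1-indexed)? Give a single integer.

Answer: 3

Derivation:
Step 1: current leaves = {2,4,5,8,9}. Remove leaf 2 (neighbor: 7).
Step 2: current leaves = {4,5,8,9}. Remove leaf 4 (neighbor: 1).
Step 3: current leaves = {1,5,8,9}. Remove leaf 1 (neighbor: 6).
Step 4: current leaves = {5,8,9}. Remove leaf 5 (neighbor: 6).
Step 5: current leaves = {6,8,9}. Remove leaf 6 (neighbor: 3).
Step 6: current leaves = {8,9}. Remove leaf 8 (neighbor: 3).
Step 7: current leaves = {3,9}. Remove leaf 3 (neighbor: 7).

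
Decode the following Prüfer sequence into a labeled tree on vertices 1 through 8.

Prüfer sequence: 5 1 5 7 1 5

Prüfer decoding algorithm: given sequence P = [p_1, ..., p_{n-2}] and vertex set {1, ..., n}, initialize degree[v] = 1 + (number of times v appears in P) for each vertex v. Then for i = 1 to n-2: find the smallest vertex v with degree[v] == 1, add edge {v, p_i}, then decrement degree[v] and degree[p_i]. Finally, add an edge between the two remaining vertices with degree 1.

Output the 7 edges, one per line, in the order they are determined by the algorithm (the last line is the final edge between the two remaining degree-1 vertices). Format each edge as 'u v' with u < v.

Initial degrees: {1:3, 2:1, 3:1, 4:1, 5:4, 6:1, 7:2, 8:1}
Step 1: smallest deg-1 vertex = 2, p_1 = 5. Add edge {2,5}. Now deg[2]=0, deg[5]=3.
Step 2: smallest deg-1 vertex = 3, p_2 = 1. Add edge {1,3}. Now deg[3]=0, deg[1]=2.
Step 3: smallest deg-1 vertex = 4, p_3 = 5. Add edge {4,5}. Now deg[4]=0, deg[5]=2.
Step 4: smallest deg-1 vertex = 6, p_4 = 7. Add edge {6,7}. Now deg[6]=0, deg[7]=1.
Step 5: smallest deg-1 vertex = 7, p_5 = 1. Add edge {1,7}. Now deg[7]=0, deg[1]=1.
Step 6: smallest deg-1 vertex = 1, p_6 = 5. Add edge {1,5}. Now deg[1]=0, deg[5]=1.
Final: two remaining deg-1 vertices are 5, 8. Add edge {5,8}.

Answer: 2 5
1 3
4 5
6 7
1 7
1 5
5 8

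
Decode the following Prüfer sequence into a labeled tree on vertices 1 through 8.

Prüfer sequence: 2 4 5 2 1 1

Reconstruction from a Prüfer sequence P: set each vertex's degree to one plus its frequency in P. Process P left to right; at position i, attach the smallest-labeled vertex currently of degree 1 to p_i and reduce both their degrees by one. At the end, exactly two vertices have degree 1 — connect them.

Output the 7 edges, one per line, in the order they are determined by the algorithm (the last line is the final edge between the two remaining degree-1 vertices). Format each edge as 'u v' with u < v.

Initial degrees: {1:3, 2:3, 3:1, 4:2, 5:2, 6:1, 7:1, 8:1}
Step 1: smallest deg-1 vertex = 3, p_1 = 2. Add edge {2,3}. Now deg[3]=0, deg[2]=2.
Step 2: smallest deg-1 vertex = 6, p_2 = 4. Add edge {4,6}. Now deg[6]=0, deg[4]=1.
Step 3: smallest deg-1 vertex = 4, p_3 = 5. Add edge {4,5}. Now deg[4]=0, deg[5]=1.
Step 4: smallest deg-1 vertex = 5, p_4 = 2. Add edge {2,5}. Now deg[5]=0, deg[2]=1.
Step 5: smallest deg-1 vertex = 2, p_5 = 1. Add edge {1,2}. Now deg[2]=0, deg[1]=2.
Step 6: smallest deg-1 vertex = 7, p_6 = 1. Add edge {1,7}. Now deg[7]=0, deg[1]=1.
Final: two remaining deg-1 vertices are 1, 8. Add edge {1,8}.

Answer: 2 3
4 6
4 5
2 5
1 2
1 7
1 8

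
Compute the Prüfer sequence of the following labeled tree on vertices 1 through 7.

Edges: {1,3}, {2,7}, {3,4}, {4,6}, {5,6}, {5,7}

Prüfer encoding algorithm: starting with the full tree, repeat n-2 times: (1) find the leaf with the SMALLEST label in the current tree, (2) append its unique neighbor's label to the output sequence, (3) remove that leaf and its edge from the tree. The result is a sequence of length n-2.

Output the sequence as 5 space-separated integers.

Answer: 3 7 4 6 5

Derivation:
Step 1: leaves = {1,2}. Remove smallest leaf 1, emit neighbor 3.
Step 2: leaves = {2,3}. Remove smallest leaf 2, emit neighbor 7.
Step 3: leaves = {3,7}. Remove smallest leaf 3, emit neighbor 4.
Step 4: leaves = {4,7}. Remove smallest leaf 4, emit neighbor 6.
Step 5: leaves = {6,7}. Remove smallest leaf 6, emit neighbor 5.
Done: 2 vertices remain (5, 7). Sequence = [3 7 4 6 5]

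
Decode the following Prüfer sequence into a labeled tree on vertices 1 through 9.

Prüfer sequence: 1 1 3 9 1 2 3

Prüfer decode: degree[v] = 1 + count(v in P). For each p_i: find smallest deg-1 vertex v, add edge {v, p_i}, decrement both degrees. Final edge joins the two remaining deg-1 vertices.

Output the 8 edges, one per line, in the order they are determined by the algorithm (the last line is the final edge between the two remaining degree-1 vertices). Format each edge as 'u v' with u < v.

Answer: 1 4
1 5
3 6
7 9
1 8
1 2
2 3
3 9

Derivation:
Initial degrees: {1:4, 2:2, 3:3, 4:1, 5:1, 6:1, 7:1, 8:1, 9:2}
Step 1: smallest deg-1 vertex = 4, p_1 = 1. Add edge {1,4}. Now deg[4]=0, deg[1]=3.
Step 2: smallest deg-1 vertex = 5, p_2 = 1. Add edge {1,5}. Now deg[5]=0, deg[1]=2.
Step 3: smallest deg-1 vertex = 6, p_3 = 3. Add edge {3,6}. Now deg[6]=0, deg[3]=2.
Step 4: smallest deg-1 vertex = 7, p_4 = 9. Add edge {7,9}. Now deg[7]=0, deg[9]=1.
Step 5: smallest deg-1 vertex = 8, p_5 = 1. Add edge {1,8}. Now deg[8]=0, deg[1]=1.
Step 6: smallest deg-1 vertex = 1, p_6 = 2. Add edge {1,2}. Now deg[1]=0, deg[2]=1.
Step 7: smallest deg-1 vertex = 2, p_7 = 3. Add edge {2,3}. Now deg[2]=0, deg[3]=1.
Final: two remaining deg-1 vertices are 3, 9. Add edge {3,9}.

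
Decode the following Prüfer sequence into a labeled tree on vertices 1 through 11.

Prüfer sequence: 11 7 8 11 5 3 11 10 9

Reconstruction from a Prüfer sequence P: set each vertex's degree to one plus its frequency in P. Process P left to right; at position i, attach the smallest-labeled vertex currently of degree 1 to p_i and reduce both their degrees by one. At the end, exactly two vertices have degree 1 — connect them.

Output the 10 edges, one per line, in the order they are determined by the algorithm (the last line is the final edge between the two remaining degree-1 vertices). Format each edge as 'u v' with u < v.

Initial degrees: {1:1, 2:1, 3:2, 4:1, 5:2, 6:1, 7:2, 8:2, 9:2, 10:2, 11:4}
Step 1: smallest deg-1 vertex = 1, p_1 = 11. Add edge {1,11}. Now deg[1]=0, deg[11]=3.
Step 2: smallest deg-1 vertex = 2, p_2 = 7. Add edge {2,7}. Now deg[2]=0, deg[7]=1.
Step 3: smallest deg-1 vertex = 4, p_3 = 8. Add edge {4,8}. Now deg[4]=0, deg[8]=1.
Step 4: smallest deg-1 vertex = 6, p_4 = 11. Add edge {6,11}. Now deg[6]=0, deg[11]=2.
Step 5: smallest deg-1 vertex = 7, p_5 = 5. Add edge {5,7}. Now deg[7]=0, deg[5]=1.
Step 6: smallest deg-1 vertex = 5, p_6 = 3. Add edge {3,5}. Now deg[5]=0, deg[3]=1.
Step 7: smallest deg-1 vertex = 3, p_7 = 11. Add edge {3,11}. Now deg[3]=0, deg[11]=1.
Step 8: smallest deg-1 vertex = 8, p_8 = 10. Add edge {8,10}. Now deg[8]=0, deg[10]=1.
Step 9: smallest deg-1 vertex = 10, p_9 = 9. Add edge {9,10}. Now deg[10]=0, deg[9]=1.
Final: two remaining deg-1 vertices are 9, 11. Add edge {9,11}.

Answer: 1 11
2 7
4 8
6 11
5 7
3 5
3 11
8 10
9 10
9 11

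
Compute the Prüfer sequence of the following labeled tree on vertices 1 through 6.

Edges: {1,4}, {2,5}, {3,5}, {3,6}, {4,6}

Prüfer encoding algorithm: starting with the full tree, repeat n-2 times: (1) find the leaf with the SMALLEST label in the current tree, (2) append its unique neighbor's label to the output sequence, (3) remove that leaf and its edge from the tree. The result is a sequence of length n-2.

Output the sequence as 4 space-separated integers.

Step 1: leaves = {1,2}. Remove smallest leaf 1, emit neighbor 4.
Step 2: leaves = {2,4}. Remove smallest leaf 2, emit neighbor 5.
Step 3: leaves = {4,5}. Remove smallest leaf 4, emit neighbor 6.
Step 4: leaves = {5,6}. Remove smallest leaf 5, emit neighbor 3.
Done: 2 vertices remain (3, 6). Sequence = [4 5 6 3]

Answer: 4 5 6 3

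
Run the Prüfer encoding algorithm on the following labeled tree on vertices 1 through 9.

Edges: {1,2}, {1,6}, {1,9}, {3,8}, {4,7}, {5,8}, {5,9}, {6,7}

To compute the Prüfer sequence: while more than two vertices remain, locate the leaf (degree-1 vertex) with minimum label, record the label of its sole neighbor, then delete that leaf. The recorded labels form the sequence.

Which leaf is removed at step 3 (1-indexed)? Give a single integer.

Answer: 4

Derivation:
Step 1: current leaves = {2,3,4}. Remove leaf 2 (neighbor: 1).
Step 2: current leaves = {3,4}. Remove leaf 3 (neighbor: 8).
Step 3: current leaves = {4,8}. Remove leaf 4 (neighbor: 7).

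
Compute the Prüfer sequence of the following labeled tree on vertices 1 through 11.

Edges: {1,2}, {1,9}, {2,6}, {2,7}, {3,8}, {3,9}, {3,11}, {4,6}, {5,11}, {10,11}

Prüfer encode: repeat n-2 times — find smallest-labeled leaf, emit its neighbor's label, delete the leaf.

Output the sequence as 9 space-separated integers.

Step 1: leaves = {4,5,7,8,10}. Remove smallest leaf 4, emit neighbor 6.
Step 2: leaves = {5,6,7,8,10}. Remove smallest leaf 5, emit neighbor 11.
Step 3: leaves = {6,7,8,10}. Remove smallest leaf 6, emit neighbor 2.
Step 4: leaves = {7,8,10}. Remove smallest leaf 7, emit neighbor 2.
Step 5: leaves = {2,8,10}. Remove smallest leaf 2, emit neighbor 1.
Step 6: leaves = {1,8,10}. Remove smallest leaf 1, emit neighbor 9.
Step 7: leaves = {8,9,10}. Remove smallest leaf 8, emit neighbor 3.
Step 8: leaves = {9,10}. Remove smallest leaf 9, emit neighbor 3.
Step 9: leaves = {3,10}. Remove smallest leaf 3, emit neighbor 11.
Done: 2 vertices remain (10, 11). Sequence = [6 11 2 2 1 9 3 3 11]

Answer: 6 11 2 2 1 9 3 3 11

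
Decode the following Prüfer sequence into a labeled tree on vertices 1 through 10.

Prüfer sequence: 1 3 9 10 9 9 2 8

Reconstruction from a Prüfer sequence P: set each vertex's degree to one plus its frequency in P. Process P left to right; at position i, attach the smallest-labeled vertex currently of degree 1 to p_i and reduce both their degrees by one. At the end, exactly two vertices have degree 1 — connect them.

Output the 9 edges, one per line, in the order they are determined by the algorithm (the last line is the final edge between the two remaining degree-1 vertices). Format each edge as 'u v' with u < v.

Answer: 1 4
1 3
3 9
5 10
6 9
7 9
2 9
2 8
8 10

Derivation:
Initial degrees: {1:2, 2:2, 3:2, 4:1, 5:1, 6:1, 7:1, 8:2, 9:4, 10:2}
Step 1: smallest deg-1 vertex = 4, p_1 = 1. Add edge {1,4}. Now deg[4]=0, deg[1]=1.
Step 2: smallest deg-1 vertex = 1, p_2 = 3. Add edge {1,3}. Now deg[1]=0, deg[3]=1.
Step 3: smallest deg-1 vertex = 3, p_3 = 9. Add edge {3,9}. Now deg[3]=0, deg[9]=3.
Step 4: smallest deg-1 vertex = 5, p_4 = 10. Add edge {5,10}. Now deg[5]=0, deg[10]=1.
Step 5: smallest deg-1 vertex = 6, p_5 = 9. Add edge {6,9}. Now deg[6]=0, deg[9]=2.
Step 6: smallest deg-1 vertex = 7, p_6 = 9. Add edge {7,9}. Now deg[7]=0, deg[9]=1.
Step 7: smallest deg-1 vertex = 9, p_7 = 2. Add edge {2,9}. Now deg[9]=0, deg[2]=1.
Step 8: smallest deg-1 vertex = 2, p_8 = 8. Add edge {2,8}. Now deg[2]=0, deg[8]=1.
Final: two remaining deg-1 vertices are 8, 10. Add edge {8,10}.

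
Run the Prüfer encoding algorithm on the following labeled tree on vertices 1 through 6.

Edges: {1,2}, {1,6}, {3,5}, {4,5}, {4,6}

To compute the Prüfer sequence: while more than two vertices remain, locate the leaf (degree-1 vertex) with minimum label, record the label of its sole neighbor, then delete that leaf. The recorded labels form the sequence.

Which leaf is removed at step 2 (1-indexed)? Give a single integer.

Answer: 1

Derivation:
Step 1: current leaves = {2,3}. Remove leaf 2 (neighbor: 1).
Step 2: current leaves = {1,3}. Remove leaf 1 (neighbor: 6).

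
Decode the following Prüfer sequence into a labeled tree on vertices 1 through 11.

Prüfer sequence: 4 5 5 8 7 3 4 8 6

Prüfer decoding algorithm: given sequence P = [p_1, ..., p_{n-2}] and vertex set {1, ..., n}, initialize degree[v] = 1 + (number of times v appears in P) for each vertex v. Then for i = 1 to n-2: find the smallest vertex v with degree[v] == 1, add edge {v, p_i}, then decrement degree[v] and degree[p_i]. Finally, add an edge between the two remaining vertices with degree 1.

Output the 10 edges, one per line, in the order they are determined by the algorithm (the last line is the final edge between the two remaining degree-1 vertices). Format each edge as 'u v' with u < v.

Answer: 1 4
2 5
5 9
5 8
7 10
3 7
3 4
4 8
6 8
6 11

Derivation:
Initial degrees: {1:1, 2:1, 3:2, 4:3, 5:3, 6:2, 7:2, 8:3, 9:1, 10:1, 11:1}
Step 1: smallest deg-1 vertex = 1, p_1 = 4. Add edge {1,4}. Now deg[1]=0, deg[4]=2.
Step 2: smallest deg-1 vertex = 2, p_2 = 5. Add edge {2,5}. Now deg[2]=0, deg[5]=2.
Step 3: smallest deg-1 vertex = 9, p_3 = 5. Add edge {5,9}. Now deg[9]=0, deg[5]=1.
Step 4: smallest deg-1 vertex = 5, p_4 = 8. Add edge {5,8}. Now deg[5]=0, deg[8]=2.
Step 5: smallest deg-1 vertex = 10, p_5 = 7. Add edge {7,10}. Now deg[10]=0, deg[7]=1.
Step 6: smallest deg-1 vertex = 7, p_6 = 3. Add edge {3,7}. Now deg[7]=0, deg[3]=1.
Step 7: smallest deg-1 vertex = 3, p_7 = 4. Add edge {3,4}. Now deg[3]=0, deg[4]=1.
Step 8: smallest deg-1 vertex = 4, p_8 = 8. Add edge {4,8}. Now deg[4]=0, deg[8]=1.
Step 9: smallest deg-1 vertex = 8, p_9 = 6. Add edge {6,8}. Now deg[8]=0, deg[6]=1.
Final: two remaining deg-1 vertices are 6, 11. Add edge {6,11}.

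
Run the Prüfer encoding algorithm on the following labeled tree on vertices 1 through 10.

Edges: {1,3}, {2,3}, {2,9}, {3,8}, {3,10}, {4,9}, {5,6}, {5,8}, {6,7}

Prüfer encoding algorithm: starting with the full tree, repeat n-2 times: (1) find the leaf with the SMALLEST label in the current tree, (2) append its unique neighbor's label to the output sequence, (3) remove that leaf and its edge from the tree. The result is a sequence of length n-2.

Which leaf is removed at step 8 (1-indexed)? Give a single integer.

Answer: 2

Derivation:
Step 1: current leaves = {1,4,7,10}. Remove leaf 1 (neighbor: 3).
Step 2: current leaves = {4,7,10}. Remove leaf 4 (neighbor: 9).
Step 3: current leaves = {7,9,10}. Remove leaf 7 (neighbor: 6).
Step 4: current leaves = {6,9,10}. Remove leaf 6 (neighbor: 5).
Step 5: current leaves = {5,9,10}. Remove leaf 5 (neighbor: 8).
Step 6: current leaves = {8,9,10}. Remove leaf 8 (neighbor: 3).
Step 7: current leaves = {9,10}. Remove leaf 9 (neighbor: 2).
Step 8: current leaves = {2,10}. Remove leaf 2 (neighbor: 3).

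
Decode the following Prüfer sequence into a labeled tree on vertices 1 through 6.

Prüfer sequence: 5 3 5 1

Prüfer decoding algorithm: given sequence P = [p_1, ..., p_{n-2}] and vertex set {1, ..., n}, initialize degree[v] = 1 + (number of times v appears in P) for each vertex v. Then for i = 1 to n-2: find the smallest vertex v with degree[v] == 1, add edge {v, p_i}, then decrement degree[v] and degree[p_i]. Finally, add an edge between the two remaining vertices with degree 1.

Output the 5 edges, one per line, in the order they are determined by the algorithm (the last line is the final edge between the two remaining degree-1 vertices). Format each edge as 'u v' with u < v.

Initial degrees: {1:2, 2:1, 3:2, 4:1, 5:3, 6:1}
Step 1: smallest deg-1 vertex = 2, p_1 = 5. Add edge {2,5}. Now deg[2]=0, deg[5]=2.
Step 2: smallest deg-1 vertex = 4, p_2 = 3. Add edge {3,4}. Now deg[4]=0, deg[3]=1.
Step 3: smallest deg-1 vertex = 3, p_3 = 5. Add edge {3,5}. Now deg[3]=0, deg[5]=1.
Step 4: smallest deg-1 vertex = 5, p_4 = 1. Add edge {1,5}. Now deg[5]=0, deg[1]=1.
Final: two remaining deg-1 vertices are 1, 6. Add edge {1,6}.

Answer: 2 5
3 4
3 5
1 5
1 6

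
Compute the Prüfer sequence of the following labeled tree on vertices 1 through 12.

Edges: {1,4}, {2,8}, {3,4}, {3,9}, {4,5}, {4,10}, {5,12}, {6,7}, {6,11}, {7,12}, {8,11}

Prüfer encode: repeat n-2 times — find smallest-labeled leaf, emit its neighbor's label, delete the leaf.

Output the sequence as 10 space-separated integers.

Answer: 4 8 11 3 4 4 5 12 6 7

Derivation:
Step 1: leaves = {1,2,9,10}. Remove smallest leaf 1, emit neighbor 4.
Step 2: leaves = {2,9,10}. Remove smallest leaf 2, emit neighbor 8.
Step 3: leaves = {8,9,10}. Remove smallest leaf 8, emit neighbor 11.
Step 4: leaves = {9,10,11}. Remove smallest leaf 9, emit neighbor 3.
Step 5: leaves = {3,10,11}. Remove smallest leaf 3, emit neighbor 4.
Step 6: leaves = {10,11}. Remove smallest leaf 10, emit neighbor 4.
Step 7: leaves = {4,11}. Remove smallest leaf 4, emit neighbor 5.
Step 8: leaves = {5,11}. Remove smallest leaf 5, emit neighbor 12.
Step 9: leaves = {11,12}. Remove smallest leaf 11, emit neighbor 6.
Step 10: leaves = {6,12}. Remove smallest leaf 6, emit neighbor 7.
Done: 2 vertices remain (7, 12). Sequence = [4 8 11 3 4 4 5 12 6 7]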